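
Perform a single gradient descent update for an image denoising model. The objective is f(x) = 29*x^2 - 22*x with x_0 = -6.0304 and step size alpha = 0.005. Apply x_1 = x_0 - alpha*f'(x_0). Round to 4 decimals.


We compute the gradient at x_0 and apply the update.
f'(x) = 58*x - 22
f'(-6.0304) = 58*-6.0304 - 22 = -371.7632
x_1 = -6.0304 - 0.005*-371.7632 = -4.1716


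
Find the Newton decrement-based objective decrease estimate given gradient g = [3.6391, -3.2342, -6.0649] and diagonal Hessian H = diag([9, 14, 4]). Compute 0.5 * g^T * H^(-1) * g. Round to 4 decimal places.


Step 1: H is diagonal, so H^(-1) * g = [0.4043, -0.231, -1.5162].
Step 2: g^T H^(-1) g = sum_i g_i^2 / H_ii
  = (3.6391)^2/9 + (-3.2342)^2/14 + (-6.0649)^2/4
  = 1.4714 + 0.7471 + 9.1958 = 11.4143
Step 3: Objective decrease = 0.5 * g^T H^(-1) g = 5.7072


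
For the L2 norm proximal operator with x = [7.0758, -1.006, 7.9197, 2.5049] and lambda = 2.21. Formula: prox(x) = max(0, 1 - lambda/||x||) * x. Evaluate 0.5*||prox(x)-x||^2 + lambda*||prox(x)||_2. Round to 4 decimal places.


Step 1: Compute ||x||.
||x|| = 10.9579
Step 2: Compute scaling factor.
scale = max(0, 1 - 2.21/10.9579) = 0.7983
Step 3: prox(x) = [5.6487, -0.8031, 6.3224, 1.9997]
||prox(x)|| = 8.7479
Step 4: Proximal objective.
0.5*||prox-x||^2 = 2.4421
lambda*||prox|| = 19.3329
Total = 21.7749


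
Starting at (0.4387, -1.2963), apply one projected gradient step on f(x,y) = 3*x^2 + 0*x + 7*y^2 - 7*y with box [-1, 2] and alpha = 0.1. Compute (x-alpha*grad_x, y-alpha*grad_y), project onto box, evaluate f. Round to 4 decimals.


Step 1: Compute gradient at (0.4387, -1.2963).
grad_x = 2*3*0.4387 + 0 = 2.6322
grad_y = 2*7*-1.2963 - 7 = -25.1482
Step 2: Gradient step.
x_raw = 0.4387 - 0.1*2.6322 = 0.1755
y_raw = -1.2963 - 0.1*-25.1482 = 1.2185
Step 3: Project onto [-1, 2].
x_proj = clip(0.1755) = 0.1755
y_proj = clip(1.2185) = 1.2185
Step 4: Evaluate f.
f(0.1755, 1.2185) = 1.9563


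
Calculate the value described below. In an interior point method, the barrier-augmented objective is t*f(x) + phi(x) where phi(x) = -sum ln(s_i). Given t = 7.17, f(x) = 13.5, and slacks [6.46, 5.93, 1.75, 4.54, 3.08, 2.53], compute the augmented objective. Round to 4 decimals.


Step 1: Compute log-barrier.
ln values: [1.8656, 1.78, 0.5596, 1.5129, 1.1249, 0.9282]
phi = -(1.8656 + 1.78 + 0.5596 + 1.5129 + 1.1249 + 0.9282) = -7.7713
Step 2: Compute augmented objective.
t*f(x) = 7.17*13.5 = 96.795
Total = 96.795 - 7.7713 = 89.0237


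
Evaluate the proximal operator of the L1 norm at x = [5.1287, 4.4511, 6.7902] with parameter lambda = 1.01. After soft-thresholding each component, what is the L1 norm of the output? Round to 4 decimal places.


Soft-thresholding with lambda = 1.01:
prox(5.1287) = sign(5.1287)*max(|5.1287| - 1.01, 0) = 4.1187
prox(4.4511) = sign(4.4511)*max(|4.4511| - 1.01, 0) = 3.4411
prox(6.7902) = sign(6.7902)*max(|6.7902| - 1.01, 0) = 5.7802
prox(x) = [4.1187, 3.4411, 5.7802]
||prox(x)||_1 = 4.1187 + 3.4411 + 5.7802 = 13.34


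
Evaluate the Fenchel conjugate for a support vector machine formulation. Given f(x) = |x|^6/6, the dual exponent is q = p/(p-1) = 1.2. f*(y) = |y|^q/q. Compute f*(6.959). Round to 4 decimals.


The conjugate exponent q satisfies 1/p + 1/q = 1.
p = 6, so q = 6/(6 - 1) = 1.2
|y|^q = 6.959^1.2 = 10.2578
f*(6.959) = 10.2578 / 1.2 = 8.5482


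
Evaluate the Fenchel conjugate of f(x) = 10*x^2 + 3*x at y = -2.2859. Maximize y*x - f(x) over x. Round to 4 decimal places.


f*(y) = sup_x {y*x - a*x^2 - b*x} = sup_x {(y-b)*x - a*x^2}
FOC: (y - b) - 2a*x = 0 => x* = (y - b)/(2a)
x* = (-2.2859 - 3)/(2*10) = -0.2643
f*(-2.2859) = (y-b)^2/(4a) = (-2.2859 - 3)^2/(4*10)
= 27.9407/40 = 0.6985


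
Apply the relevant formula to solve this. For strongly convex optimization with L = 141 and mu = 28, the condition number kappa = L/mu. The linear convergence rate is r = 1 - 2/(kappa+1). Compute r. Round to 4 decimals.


Step 1: Compute the condition number.
kappa = L/mu = 141/28 = 5.0357
Step 2: Compute the convergence rate.
r = 1 - 2/(kappa + 1) = 1 - 2*mu/(L + mu) = (L - mu)/(L + mu) = 113/169 = 0.6686


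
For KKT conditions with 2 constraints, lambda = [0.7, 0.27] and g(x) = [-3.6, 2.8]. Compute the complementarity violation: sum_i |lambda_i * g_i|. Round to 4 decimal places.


KKT complementary slackness check:
lambda_1 * g_1 = 0.7 * -3.6 = -2.52
lambda_2 * g_2 = 0.27 * 2.8 = 0.756
Total violation = 2.52 + 0.756 = 3.276


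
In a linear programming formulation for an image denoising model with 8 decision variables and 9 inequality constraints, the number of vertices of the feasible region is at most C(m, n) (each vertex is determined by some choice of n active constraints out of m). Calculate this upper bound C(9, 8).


Each vertex corresponds to some choice of n active constraints out of m, so the number of vertices is at most C(m, n) = m! / (n!(m-n)!).
m = 9, n = 8
Numerator: 9 * 8 * 7 * 6 * 5 * 4 * 3 * 2
Denominator: 8! = 40320
C(9, 8) = 9


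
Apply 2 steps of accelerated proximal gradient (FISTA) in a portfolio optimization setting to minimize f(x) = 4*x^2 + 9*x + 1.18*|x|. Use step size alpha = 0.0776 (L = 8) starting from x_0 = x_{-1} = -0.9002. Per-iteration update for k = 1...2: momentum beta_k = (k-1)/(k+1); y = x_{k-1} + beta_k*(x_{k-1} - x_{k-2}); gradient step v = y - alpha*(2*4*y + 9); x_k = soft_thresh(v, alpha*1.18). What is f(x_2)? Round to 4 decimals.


FISTA on f(x) = 4*x^2 + 9*x + 1.18*|x|
L = 8, alpha = 0.0776
Iteration 1: beta = 0.0, y = -0.9002 + 0.0*(-0.9002 + 0.9002) = -0.9002
  grad(y) = 1.7984, v = y - alpha*grad = -1.0398
  prox(v) = soft_thresh(-1.0398, 0.0916) = -0.9482
Iteration 2: beta = 0.3333, y = -0.9482 + 0.3333*(-0.9482 + 0.9002) = -0.9642
  grad(y) = 1.2865, v = y - alpha*grad = -1.064
  prox(v) = soft_thresh(-1.064, 0.0916) = -0.9725
f(x_2) = 4*(-0.9725)^2 + 9*(-0.9725) + 1.18*|-0.9725| = -3.8219


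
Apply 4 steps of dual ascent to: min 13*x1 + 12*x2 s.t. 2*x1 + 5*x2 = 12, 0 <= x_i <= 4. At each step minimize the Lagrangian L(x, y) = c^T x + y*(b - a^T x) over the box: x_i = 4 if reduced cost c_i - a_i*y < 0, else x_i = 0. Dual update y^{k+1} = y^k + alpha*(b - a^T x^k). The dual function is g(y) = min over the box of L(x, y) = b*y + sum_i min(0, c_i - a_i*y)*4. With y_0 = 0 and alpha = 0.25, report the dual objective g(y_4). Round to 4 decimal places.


Dual ascent for LP: min 13*x1 + 12*x2, 2*x1 + 5*x2 = 12, 0 <= x_i <= 4
Step 1: y^k = 0.0, reduced costs: (13.0, 12.0)
  x^k = (0.0, 0.0), subgradient = b - a^T x = 12.0
  y^{k+1} = 0.0 + 0.25*12.0 = 3.0
Step 2: y^k = 3.0, reduced costs: (7.0, -3.0)
  x^k = (0.0, 4.0), subgradient = b - a^T x = -8.0
  y^{k+1} = 3.0 + 0.25*-8.0 = 1.0
Step 3: y^k = 1.0, reduced costs: (11.0, 7.0)
  x^k = (0.0, 0.0), subgradient = b - a^T x = 12.0
  y^{k+1} = 1.0 + 0.25*12.0 = 4.0
Step 4: y^k = 4.0, reduced costs: (5.0, -8.0)
  x^k = (0.0, 4.0), subgradient = b - a^T x = -8.0
  y^{k+1} = 4.0 + 0.25*-8.0 = 2.0
Dual objective at y_4 = 2.0: reduced costs (9.0, 2.0), box minimizer x = (0.0, 0.0)
g(y_4) = b*y + (c1 - a1*y)*x1 + (c2 - a2*y)*x2 = 12*2.0 + 9.0*0.0 + 2.0*0.0 = 24.0 + 0.0 + 0.0 = 24.0


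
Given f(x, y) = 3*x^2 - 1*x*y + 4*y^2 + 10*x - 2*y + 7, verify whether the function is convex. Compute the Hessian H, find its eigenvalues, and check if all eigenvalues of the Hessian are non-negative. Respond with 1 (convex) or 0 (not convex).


The Hessian of f(x,y) = 3*x^2 - 1*x*y + 4*y^2 + 10*x - 2*y + 7 is:
H = [[6, -1], [-1, 8]]
Trace = 6 + 8 = 14
Determinant = 6*8 - (-1)^2 = 47
Discriminant = (14)^2 - 4*47 = 8.0
Eigenvalues: lambda_1 = 5.5858, lambda_2 = 8.4142
The function is convex.

1


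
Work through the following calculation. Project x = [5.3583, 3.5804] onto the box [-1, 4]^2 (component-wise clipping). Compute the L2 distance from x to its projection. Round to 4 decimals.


Project each component onto [-1, 4].
clip(5.3583) = 4.0, clip(3.5804) = 3.5804
Projection = [4.0, 3.5804]
Squared diffs: [1.845, 0.0]
Distance = sqrt(1.845) = 1.3583


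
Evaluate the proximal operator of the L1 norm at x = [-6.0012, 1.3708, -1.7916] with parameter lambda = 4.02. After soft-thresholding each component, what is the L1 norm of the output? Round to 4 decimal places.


Soft-thresholding with lambda = 4.02:
prox(-6.0012) = sign(-6.0012)*max(|-6.0012| - 4.02, 0) = -1.9812
prox(1.3708) = sign(1.3708)*max(|1.3708| - 4.02, 0) = 0.0
prox(-1.7916) = sign(-1.7916)*max(|-1.7916| - 4.02, 0) = 0.0
prox(x) = [-1.9812, 0.0, 0.0]
||prox(x)||_1 = 1.9812 + 0.0 + 0.0 = 1.9812


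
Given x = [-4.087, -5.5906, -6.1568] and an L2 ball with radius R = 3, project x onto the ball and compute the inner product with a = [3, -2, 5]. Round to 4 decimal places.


Step 1: Compute ||x|| (intermediates to 6 decimals).
||x|| = sqrt((-4.087)^2 + (-5.5906)^2 + (-6.1568)^2) = 9.266313
Step 2: Project.
Since ||x|| > R, scale = R/||x|| = 3/9.266313 = 0.323753, proj(x) = scale * x
proj(x) = [-1.323179, -1.809974, -1.993282]
Step 3: Dot product.
a^T * proj(x) = 3*(-1.323179) - 2*(-1.809974) + 5*(-1.993282) = -10.316


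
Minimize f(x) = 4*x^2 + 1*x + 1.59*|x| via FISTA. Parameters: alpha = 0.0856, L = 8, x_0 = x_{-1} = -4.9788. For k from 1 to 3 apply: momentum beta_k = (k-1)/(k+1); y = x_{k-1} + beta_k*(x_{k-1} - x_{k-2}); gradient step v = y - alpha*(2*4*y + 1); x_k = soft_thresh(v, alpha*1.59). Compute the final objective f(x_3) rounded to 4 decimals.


FISTA on f(x) = 4*x^2 + 1*x + 1.59*|x|
L = 8, alpha = 0.0856
Iteration 1: beta = 0.0, y = -4.9788 + 0.0*(-4.9788 + 4.9788) = -4.9788
  grad(y) = -38.8304, v = y - alpha*grad = -1.6549
  prox(v) = soft_thresh(-1.6549, 0.1361) = -1.5188
Iteration 2: beta = 0.3333, y = -1.5188 + 0.3333*(-1.5188 + 4.9788) = -0.3655
  grad(y) = -1.9239, v = y - alpha*grad = -0.2008
  prox(v) = soft_thresh(-0.2008, 0.1361) = -0.0647
Iteration 3: beta = 0.5, y = -0.0647 + 0.5*(-0.0647 + 1.5188) = 0.6624
  grad(y) = 6.2989, v = y - alpha*grad = 0.1232
  prox(v) = soft_thresh(0.1232, 0.1361) = 0.0
f(x_3) = 4*0.0^2 + 1*0.0 + 1.59*|0.0| = 0.0


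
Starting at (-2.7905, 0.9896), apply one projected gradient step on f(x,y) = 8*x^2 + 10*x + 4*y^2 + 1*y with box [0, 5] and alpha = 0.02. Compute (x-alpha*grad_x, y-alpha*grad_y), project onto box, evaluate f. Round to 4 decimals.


Step 1: Compute gradient at (-2.7905, 0.9896).
grad_x = 2*8*-2.7905 + 10 = -34.648
grad_y = 2*4*0.9896 + 1 = 8.9168
Step 2: Gradient step.
x_raw = -2.7905 - 0.02*-34.648 = -2.0975
y_raw = 0.9896 - 0.02*8.9168 = 0.8113
Step 3: Project onto [0, 5].
x_proj = clip(-2.0975) = 0.0
y_proj = clip(0.8113) = 0.8113
Step 4: Evaluate f.
f(0.0, 0.8113) = 3.4439


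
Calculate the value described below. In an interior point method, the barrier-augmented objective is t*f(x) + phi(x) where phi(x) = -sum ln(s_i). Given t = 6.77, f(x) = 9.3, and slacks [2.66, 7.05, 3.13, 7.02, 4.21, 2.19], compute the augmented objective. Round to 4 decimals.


Step 1: Compute log-barrier.
ln values: [0.9783, 1.953, 1.141, 1.9488, 1.4375, 0.7839]
phi = -(0.9783 + 1.953 + 1.141 + 1.9488 + 1.4375 + 0.7839) = -8.2425
Step 2: Compute augmented objective.
t*f(x) = 6.77*9.3 = 62.961
Total = 62.961 - 8.2425 = 54.7185


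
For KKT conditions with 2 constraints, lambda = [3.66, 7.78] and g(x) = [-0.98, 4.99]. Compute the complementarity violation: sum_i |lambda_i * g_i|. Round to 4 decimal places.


KKT complementary slackness check:
lambda_1 * g_1 = 3.66 * -0.98 = -3.5868
lambda_2 * g_2 = 7.78 * 4.99 = 38.8222
Total violation = 3.5868 + 38.8222 = 42.409


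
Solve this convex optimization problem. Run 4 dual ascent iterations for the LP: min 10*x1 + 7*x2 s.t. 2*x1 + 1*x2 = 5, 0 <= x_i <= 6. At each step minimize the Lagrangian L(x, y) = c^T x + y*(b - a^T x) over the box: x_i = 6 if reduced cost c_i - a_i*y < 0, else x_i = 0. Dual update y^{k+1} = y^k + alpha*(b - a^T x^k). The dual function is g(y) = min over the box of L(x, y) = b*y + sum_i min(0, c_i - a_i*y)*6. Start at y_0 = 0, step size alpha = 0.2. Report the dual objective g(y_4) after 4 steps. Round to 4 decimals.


Dual ascent for LP: min 10*x1 + 7*x2, 2*x1 + 1*x2 = 5, 0 <= x_i <= 6
Step 1: y^k = 0.0, reduced costs: (10.0, 7.0)
  x^k = (0.0, 0.0), subgradient = b - a^T x = 5.0
  y^{k+1} = 0.0 + 0.2*5.0 = 1.0
Step 2: y^k = 1.0, reduced costs: (8.0, 6.0)
  x^k = (0.0, 0.0), subgradient = b - a^T x = 5.0
  y^{k+1} = 1.0 + 0.2*5.0 = 2.0
Step 3: y^k = 2.0, reduced costs: (6.0, 5.0)
  x^k = (0.0, 0.0), subgradient = b - a^T x = 5.0
  y^{k+1} = 2.0 + 0.2*5.0 = 3.0
Step 4: y^k = 3.0, reduced costs: (4.0, 4.0)
  x^k = (0.0, 0.0), subgradient = b - a^T x = 5.0
  y^{k+1} = 3.0 + 0.2*5.0 = 4.0
Dual objective at y_4 = 4.0: reduced costs (2.0, 3.0), box minimizer x = (0.0, 0.0)
g(y_4) = b*y + (c1 - a1*y)*x1 + (c2 - a2*y)*x2 = 5*4.0 + 2.0*0.0 + 3.0*0.0 = 20.0 + 0.0 + 0.0 = 20.0


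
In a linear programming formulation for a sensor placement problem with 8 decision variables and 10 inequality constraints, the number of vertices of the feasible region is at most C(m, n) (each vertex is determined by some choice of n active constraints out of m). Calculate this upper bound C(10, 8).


Each vertex corresponds to some choice of n active constraints out of m, so the number of vertices is at most C(m, n) = m! / (n!(m-n)!).
m = 10, n = 8
Numerator: 10 * 9 * 8 * 7 * 6 * 5 * 4 * 3
Denominator: 8! = 40320
C(10, 8) = 45


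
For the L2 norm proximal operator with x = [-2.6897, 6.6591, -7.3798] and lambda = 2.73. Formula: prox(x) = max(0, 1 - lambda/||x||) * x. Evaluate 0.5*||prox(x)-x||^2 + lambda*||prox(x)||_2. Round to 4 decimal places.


Step 1: Compute ||x||.
||x|| = 10.2976
Step 2: Compute scaling factor.
scale = max(0, 1 - 2.73/10.2976) = 0.7349
Step 3: prox(x) = [-1.9766, 4.8937, -5.4233]
||prox(x)|| = 7.5676
Step 4: Proximal objective.
0.5*||prox-x||^2 = 3.7265
lambda*||prox|| = 20.6595
Total = 24.3859


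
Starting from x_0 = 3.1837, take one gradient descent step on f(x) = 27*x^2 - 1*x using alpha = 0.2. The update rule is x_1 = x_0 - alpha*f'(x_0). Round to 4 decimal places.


We compute the gradient at x_0 and apply the update.
f'(x) = 54*x - 1
f'(3.1837) = 54*3.1837 - 1 = 170.9198
x_1 = 3.1837 - 0.2*170.9198 = -31.0003


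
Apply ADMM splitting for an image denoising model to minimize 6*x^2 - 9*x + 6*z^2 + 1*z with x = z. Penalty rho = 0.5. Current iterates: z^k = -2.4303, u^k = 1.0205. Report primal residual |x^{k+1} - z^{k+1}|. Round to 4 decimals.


ADMM iteration with rho = 0.5, z^k = -2.4303, u^k = 1.0205
Step 1: x-update.
Minimize 6*x^2 - 9*x + (0.5/2)*(x + 2.4303 + 1.0205)^2
FOC: (2*6 + 0.5)*x = 9 + 0.5*(-2.4303 - 1.0205)
x^{k+1} = 0.582
Step 2: z-update.
Minimize 6*z^2 + 1*z + (0.5/2)*(0.582 - z + 1.0205)^2
FOC: (2*6 + 0.5)*z = -1 + 0.5*(0.582 + 1.0205)
z^{k+1} = -0.0159
Step 3: u-update.
u^{k+1} = 1.0205 + 0.582 + 0.0159 = 1.6184
Step 4: Primal residual = |0.582 + 0.0159| = 0.5979


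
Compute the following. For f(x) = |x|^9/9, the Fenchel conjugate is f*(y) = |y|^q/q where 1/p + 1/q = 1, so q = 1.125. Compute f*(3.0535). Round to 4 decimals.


The conjugate exponent q satisfies 1/p + 1/q = 1.
p = 9, so q = 9/(9 - 1) = 1.125
|y|^q = 3.0535^1.125 = 3.5107
f*(3.0535) = 3.5107 / 1.125 = 3.1207


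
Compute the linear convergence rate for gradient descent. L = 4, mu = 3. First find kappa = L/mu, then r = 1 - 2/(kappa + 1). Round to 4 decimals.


Step 1: Compute the condition number.
kappa = L/mu = 4/3 = 1.3333
Step 2: Compute the convergence rate.
r = 1 - 2/(kappa + 1) = 1 - 2*mu/(L + mu) = (L - mu)/(L + mu) = 1/7 = 0.1429


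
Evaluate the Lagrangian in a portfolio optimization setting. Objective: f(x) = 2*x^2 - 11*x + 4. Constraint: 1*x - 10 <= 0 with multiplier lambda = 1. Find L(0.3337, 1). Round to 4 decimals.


Step 1: Evaluate f(x).
f(0.3337) = 2*0.3337^2 - 11*0.3337 + 4 = 0.552
Step 2: Evaluate g(x).
g(0.3337) = 1*0.3337 - 10 = -9.6663
Step 3: Compute Lagrangian.
L = 0.552 + 1*-9.6663 = -9.1143


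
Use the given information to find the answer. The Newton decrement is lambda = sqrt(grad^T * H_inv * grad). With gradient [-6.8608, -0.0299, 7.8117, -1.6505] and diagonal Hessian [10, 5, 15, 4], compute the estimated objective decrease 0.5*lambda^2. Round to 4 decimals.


Step 1: H is diagonal, so H^(-1) * g = [-0.6861, -0.006, 0.5208, -0.4126].
Step 2: g^T H^(-1) g = sum_i g_i^2 / H_ii
  = (-6.8608)^2/10 + (-0.0299)^2/5 + (7.8117)^2/15 + (-1.6505)^2/4
  = 4.7071 + 0.0002 + 4.0682 + 0.681 = 9.4565
Step 3: Objective decrease = 0.5 * g^T H^(-1) g = 4.7282


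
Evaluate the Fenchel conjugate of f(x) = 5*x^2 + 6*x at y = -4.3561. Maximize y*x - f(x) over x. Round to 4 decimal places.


f*(y) = sup_x {y*x - a*x^2 - b*x} = sup_x {(y-b)*x - a*x^2}
FOC: (y - b) - 2a*x = 0 => x* = (y - b)/(2a)
x* = (-4.3561 - 6)/(2*5) = -1.0356
f*(-4.3561) = (y-b)^2/(4a) = (-4.3561 - 6)^2/(4*5)
= 107.2488/20 = 5.3624


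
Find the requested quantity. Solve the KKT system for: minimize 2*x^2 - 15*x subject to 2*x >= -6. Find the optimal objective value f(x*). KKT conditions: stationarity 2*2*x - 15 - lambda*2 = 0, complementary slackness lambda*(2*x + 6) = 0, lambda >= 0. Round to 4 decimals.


Step 1: Try lambda = 0 (constraint inactive).
Stationarity: 2*2*x - 15 = 0
x* = 15/(2*2) = 3.75
Check constraint: 2*3.75 = 7.5 >= -6 -- satisfied.
Step 2: Compute optimal value.
f(x*) = 2*3.75^2 - 15*3.75 = -28.125


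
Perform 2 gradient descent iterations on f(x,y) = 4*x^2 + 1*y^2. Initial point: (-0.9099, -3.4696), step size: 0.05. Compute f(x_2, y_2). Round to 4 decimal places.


Gradient descent on f(x,y) = 4*x^2 + 1*y^2.
Starting point: (-0.9099, -3.4696), alpha = 0.05
Step 1: grad_x = 2*4*-0.9099 = -7.2792, grad_y = 2*1*-3.4696 = -6.9392
  x_1 = -0.9099 - 0.05*-7.2792 = -0.5459
  y_1 = -3.4696 - 0.05*-6.9392 = -3.1226
Step 2: grad_x = 2*4*-0.5459 = -4.3675, grad_y = 2*1*-3.1226 = -6.2453
  x_2 = -0.5459 - 0.05*-4.3675 = -0.3276
  y_2 = -3.1226 - 0.05*-6.2453 = -2.8104
f(-0.3276, -2.8104) = 4*(-0.3276)^2 + 1*(-2.8104)^2 = 8.3274


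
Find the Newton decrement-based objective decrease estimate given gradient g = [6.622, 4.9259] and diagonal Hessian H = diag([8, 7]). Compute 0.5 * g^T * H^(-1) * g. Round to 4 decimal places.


Step 1: H is diagonal, so H^(-1) * g = [0.8278, 0.7037].
Step 2: g^T H^(-1) g = sum_i g_i^2 / H_ii
  = (6.622)^2/8 + (4.9259)^2/7
  = 5.4814 + 3.4664 = 8.9477
Step 3: Objective decrease = 0.5 * g^T H^(-1) g = 4.4739


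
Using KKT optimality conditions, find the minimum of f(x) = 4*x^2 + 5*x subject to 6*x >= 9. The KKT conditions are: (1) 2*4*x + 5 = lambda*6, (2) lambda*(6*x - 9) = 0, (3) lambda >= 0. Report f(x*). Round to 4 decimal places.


Step 1: Try lambda = 0 (constraint inactive).
x_unc = -5/(2*4) = -0.625
Check: 6*-0.625 = -3.75 < 9 -- violated!
Step 2: Constraint must be active: 6*x = 9
x* = 9/6 = 1.5
lambda = (2*4*1.5 + 5)/6 = 2.8333
Step 3: Compute optimal value.
f(x*) = 4*1.5^2 + 5*1.5 = 16.5


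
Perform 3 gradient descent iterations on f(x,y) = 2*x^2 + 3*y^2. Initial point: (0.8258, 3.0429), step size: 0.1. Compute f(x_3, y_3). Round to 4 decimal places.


Gradient descent on f(x,y) = 2*x^2 + 3*y^2.
Starting point: (0.8258, 3.0429), alpha = 0.1
Step 1: grad_x = 2*2*0.8258 = 3.3032, grad_y = 2*3*3.0429 = 18.2574
  x_1 = 0.8258 - 0.1*3.3032 = 0.4955
  y_1 = 3.0429 - 0.1*18.2574 = 1.2172
Step 2: grad_x = 2*2*0.4955 = 1.9819, grad_y = 2*3*1.2172 = 7.303
  x_2 = 0.4955 - 0.1*1.9819 = 0.2973
  y_2 = 1.2172 - 0.1*7.303 = 0.4869
Step 3: grad_x = 2*2*0.2973 = 1.1892, grad_y = 2*3*0.4869 = 2.9212
  x_3 = 0.2973 - 0.1*1.1892 = 0.1784
  y_3 = 0.4869 - 0.1*2.9212 = 0.1947
f(0.1784, 0.1947) = 2*0.1784^2 + 3*0.1947^2 = 0.1774


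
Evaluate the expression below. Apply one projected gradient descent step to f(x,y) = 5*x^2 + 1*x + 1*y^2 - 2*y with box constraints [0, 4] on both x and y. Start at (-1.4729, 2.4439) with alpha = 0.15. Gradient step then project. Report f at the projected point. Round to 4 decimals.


Step 1: Compute gradient at (-1.4729, 2.4439).
grad_x = 2*5*-1.4729 + 1 = -13.729
grad_y = 2*1*2.4439 - 2 = 2.8878
Step 2: Gradient step.
x_raw = -1.4729 - 0.15*-13.729 = 0.5865
y_raw = 2.4439 - 0.15*2.8878 = 2.0107
Step 3: Project onto [0, 4].
x_proj = clip(0.5865) = 0.5865
y_proj = clip(2.0107) = 2.0107
Step 4: Evaluate f.
f(0.5865, 2.0107) = 2.3276


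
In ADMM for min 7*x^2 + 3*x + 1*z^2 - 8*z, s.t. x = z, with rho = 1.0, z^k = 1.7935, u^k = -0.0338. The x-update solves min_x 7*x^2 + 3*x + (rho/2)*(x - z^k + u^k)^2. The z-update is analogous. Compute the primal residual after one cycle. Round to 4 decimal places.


ADMM iteration with rho = 1.0, z^k = 1.7935, u^k = -0.0338
Step 1: x-update.
Minimize 7*x^2 + 3*x + (1.0/2)*(x - 1.7935 - 0.0338)^2
FOC: (2*7 + 1.0)*x = -3 + 1.0*(1.7935 + 0.0338)
x^{k+1} = -0.0782
Step 2: z-update.
Minimize 1*z^2 - 8*z + (1.0/2)*(-0.0782 - z - 0.0338)^2
FOC: (2*1 + 1.0)*z = 8 + 1.0*(-0.0782 - 0.0338)
z^{k+1} = 2.6293
Step 3: u-update.
u^{k+1} = -0.0338 - 0.0782 - 2.6293 = -2.7413
Step 4: Primal residual = |-0.0782 - 2.6293| = 2.7075


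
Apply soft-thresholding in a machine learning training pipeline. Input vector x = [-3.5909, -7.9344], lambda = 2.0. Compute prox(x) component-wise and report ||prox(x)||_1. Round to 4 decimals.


Soft-thresholding with lambda = 2.0:
prox(-3.5909) = sign(-3.5909)*max(|-3.5909| - 2.0, 0) = -1.5909
prox(-7.9344) = sign(-7.9344)*max(|-7.9344| - 2.0, 0) = -5.9344
prox(x) = [-1.5909, -5.9344]
||prox(x)||_1 = 1.5909 + 5.9344 = 7.5253


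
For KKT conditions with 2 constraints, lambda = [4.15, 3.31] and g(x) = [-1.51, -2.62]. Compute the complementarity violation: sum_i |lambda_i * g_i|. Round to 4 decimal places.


KKT complementary slackness check:
lambda_1 * g_1 = 4.15 * -1.51 = -6.2665
lambda_2 * g_2 = 3.31 * -2.62 = -8.6722
Total violation = 6.2665 + 8.6722 = 14.9387


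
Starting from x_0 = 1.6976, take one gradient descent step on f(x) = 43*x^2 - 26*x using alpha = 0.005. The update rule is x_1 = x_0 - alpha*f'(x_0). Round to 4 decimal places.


We compute the gradient at x_0 and apply the update.
f'(x) = 86*x - 26
f'(1.6976) = 86*1.6976 - 26 = 119.9936
x_1 = 1.6976 - 0.005*119.9936 = 1.0976


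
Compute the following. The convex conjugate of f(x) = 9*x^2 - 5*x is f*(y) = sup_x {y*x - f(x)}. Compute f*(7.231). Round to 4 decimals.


f*(y) = sup_x {y*x - a*x^2 - b*x} = sup_x {(y-b)*x - a*x^2}
FOC: (y - b) - 2a*x = 0 => x* = (y - b)/(2a)
x* = (7.231 + 5)/(2*9) = 0.6795
f*(7.231) = (y-b)^2/(4a) = (7.231 + 5)^2/(4*9)
= 149.5974/36 = 4.1555


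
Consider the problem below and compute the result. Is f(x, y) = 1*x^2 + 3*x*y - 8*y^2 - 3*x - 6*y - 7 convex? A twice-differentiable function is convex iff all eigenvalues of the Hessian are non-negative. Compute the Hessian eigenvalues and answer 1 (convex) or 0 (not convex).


The Hessian of f(x,y) = 1*x^2 + 3*x*y - 8*y^2 - 3*x - 6*y - 7 is:
H = [[2, 3], [3, -16]]
Trace = 2 - 16 = -14
Determinant = 2*-16 - (3)^2 = -41
Discriminant = (-14)^2 - 4*-41 = 360.0
Eigenvalues: lambda_1 = -16.4868, lambda_2 = 2.4868
The function is not convex.

0


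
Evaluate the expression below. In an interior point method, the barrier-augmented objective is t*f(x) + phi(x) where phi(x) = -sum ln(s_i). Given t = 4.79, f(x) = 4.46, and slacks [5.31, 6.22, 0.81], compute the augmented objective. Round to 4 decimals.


Step 1: Compute log-barrier.
ln values: [1.6696, 1.8278, -0.2107]
phi = -(1.6696 + 1.8278 - 0.2107) = -3.2866
Step 2: Compute augmented objective.
t*f(x) = 4.79*4.46 = 21.3634
Total = 21.3634 - 3.2866 = 18.0768


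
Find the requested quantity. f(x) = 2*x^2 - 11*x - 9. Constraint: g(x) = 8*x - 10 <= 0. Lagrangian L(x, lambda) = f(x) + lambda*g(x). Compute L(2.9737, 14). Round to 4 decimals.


Step 1: Evaluate f(x).
f(2.9737) = 2*2.9737^2 - 11*2.9737 - 9 = -24.0249
Step 2: Evaluate g(x).
g(2.9737) = 8*2.9737 - 10 = 13.7896
Step 3: Compute Lagrangian.
L = -24.0249 + 14*13.7896 = 169.0295


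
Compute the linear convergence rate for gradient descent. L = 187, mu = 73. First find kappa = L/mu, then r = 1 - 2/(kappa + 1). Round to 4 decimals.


Step 1: Compute the condition number.
kappa = L/mu = 187/73 = 2.5616
Step 2: Compute the convergence rate.
r = 1 - 2/(kappa + 1) = 1 - 2*mu/(L + mu) = (L - mu)/(L + mu) = 114/260 = 0.4385


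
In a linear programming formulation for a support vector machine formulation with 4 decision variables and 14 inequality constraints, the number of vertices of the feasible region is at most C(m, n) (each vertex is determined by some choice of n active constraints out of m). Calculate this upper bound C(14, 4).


Each vertex corresponds to some choice of n active constraints out of m, so the number of vertices is at most C(m, n) = m! / (n!(m-n)!).
m = 14, n = 4
Numerator: 14 * 13 * 12 * 11
Denominator: 4! = 24
C(14, 4) = 1001


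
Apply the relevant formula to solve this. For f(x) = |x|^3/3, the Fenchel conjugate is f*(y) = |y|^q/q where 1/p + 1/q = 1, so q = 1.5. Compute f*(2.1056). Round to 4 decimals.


The conjugate exponent q satisfies 1/p + 1/q = 1.
p = 3, so q = 3/(3 - 1) = 1.5
|y|^q = 2.1056^1.5 = 3.0554
f*(2.1056) = 3.0554 / 1.5 = 2.0369


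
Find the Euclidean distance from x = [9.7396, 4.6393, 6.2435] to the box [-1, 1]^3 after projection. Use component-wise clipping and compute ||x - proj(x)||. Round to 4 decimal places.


Project each component onto [-1, 1].
clip(9.7396) = 1.0, clip(4.6393) = 1.0, clip(6.2435) = 1.0
Projection = [1.0, 1.0, 1.0]
Squared diffs: [76.3806, 13.2445, 27.4943]
Distance = sqrt(117.1194) = 10.8222


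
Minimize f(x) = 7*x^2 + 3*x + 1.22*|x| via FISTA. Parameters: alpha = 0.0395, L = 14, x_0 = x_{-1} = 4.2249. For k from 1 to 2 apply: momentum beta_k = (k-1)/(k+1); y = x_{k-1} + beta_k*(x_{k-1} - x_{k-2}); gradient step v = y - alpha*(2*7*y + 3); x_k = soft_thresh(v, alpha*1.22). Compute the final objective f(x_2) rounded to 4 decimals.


FISTA on f(x) = 7*x^2 + 3*x + 1.22*|x|
L = 14, alpha = 0.0395
Iteration 1: beta = 0.0, y = 4.2249 + 0.0*(4.2249 - 4.2249) = 4.2249
  grad(y) = 62.1486, v = y - alpha*grad = 1.77
  prox(v) = soft_thresh(1.77, 0.0482) = 1.7218
Iteration 2: beta = 0.3333, y = 1.7218 + 0.3333*(1.7218 - 4.2249) = 0.8875
  grad(y) = 15.4248, v = y - alpha*grad = 0.2782
  prox(v) = soft_thresh(0.2782, 0.0482) = 0.23
f(x_2) = 7*0.23^2 + 3*0.23 + 1.22*|0.23| = 1.341


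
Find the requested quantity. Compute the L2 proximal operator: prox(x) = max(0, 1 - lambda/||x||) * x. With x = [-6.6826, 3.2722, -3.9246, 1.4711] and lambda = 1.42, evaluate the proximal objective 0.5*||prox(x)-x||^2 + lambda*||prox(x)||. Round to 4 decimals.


Step 1: Compute ||x||.
||x|| = 8.54
Step 2: Compute scaling factor.
scale = max(0, 1 - 1.42/8.54) = 0.8337
Step 3: prox(x) = [-5.5714, 2.7281, -3.272, 1.2265]
||prox(x)|| = 7.12
Step 4: Proximal objective.
0.5*||prox-x||^2 = 1.0082
lambda*||prox|| = 10.1104
Total = 11.1186


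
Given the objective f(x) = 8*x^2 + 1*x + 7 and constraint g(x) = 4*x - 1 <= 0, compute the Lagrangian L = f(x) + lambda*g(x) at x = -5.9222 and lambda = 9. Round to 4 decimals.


Step 1: Evaluate f(x).
f(-5.9222) = 8*(-5.9222)^2 + 1*(-5.9222) + 7 = 281.6574
Step 2: Evaluate g(x).
g(-5.9222) = 4*-5.9222 - 1 = -24.6888
Step 3: Compute Lagrangian.
L = 281.6574 + 9*-24.6888 = 59.4582


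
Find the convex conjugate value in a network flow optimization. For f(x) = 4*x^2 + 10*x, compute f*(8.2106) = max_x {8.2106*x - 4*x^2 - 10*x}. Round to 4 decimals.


f*(y) = sup_x {y*x - a*x^2 - b*x} = sup_x {(y-b)*x - a*x^2}
FOC: (y - b) - 2a*x = 0 => x* = (y - b)/(2a)
x* = (8.2106 - 10)/(2*4) = -0.2237
f*(8.2106) = (y-b)^2/(4a) = (8.2106 - 10)^2/(4*4)
= 3.202/16 = 0.2001


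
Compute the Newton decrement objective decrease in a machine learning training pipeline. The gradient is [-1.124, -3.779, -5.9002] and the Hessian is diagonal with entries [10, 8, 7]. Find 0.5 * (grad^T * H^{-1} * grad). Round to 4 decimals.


Step 1: H is diagonal, so H^(-1) * g = [-0.1124, -0.4724, -0.8429].
Step 2: g^T H^(-1) g = sum_i g_i^2 / H_ii
  = (-1.124)^2/10 + (-3.779)^2/8 + (-5.9002)^2/7
  = 0.1263 + 1.7851 + 4.9732 = 6.8846
Step 3: Objective decrease = 0.5 * g^T H^(-1) g = 3.4423


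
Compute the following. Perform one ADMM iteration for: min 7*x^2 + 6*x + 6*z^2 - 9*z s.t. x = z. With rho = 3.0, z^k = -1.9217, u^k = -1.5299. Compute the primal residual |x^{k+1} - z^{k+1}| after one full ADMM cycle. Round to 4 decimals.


ADMM iteration with rho = 3.0, z^k = -1.9217, u^k = -1.5299
Step 1: x-update.
Minimize 7*x^2 + 6*x + (3.0/2)*(x + 1.9217 - 1.5299)^2
FOC: (2*7 + 3.0)*x = -6 + 3.0*(-1.9217 + 1.5299)
x^{k+1} = -0.4221
Step 2: z-update.
Minimize 6*z^2 - 9*z + (3.0/2)*(-0.4221 - z - 1.5299)^2
FOC: (2*6 + 3.0)*z = 9 + 3.0*(-0.4221 - 1.5299)
z^{k+1} = 0.2096
Step 3: u-update.
u^{k+1} = -1.5299 - 0.4221 - 0.2096 = -2.1616
Step 4: Primal residual = |-0.4221 - 0.2096| = 0.6317


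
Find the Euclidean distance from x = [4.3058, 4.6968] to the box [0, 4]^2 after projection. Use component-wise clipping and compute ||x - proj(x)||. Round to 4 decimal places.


Project each component onto [0, 4].
clip(4.3058) = 4.0, clip(4.6968) = 4.0
Projection = [4.0, 4.0]
Squared diffs: [0.0935, 0.4855]
Distance = sqrt(0.579) = 0.7609


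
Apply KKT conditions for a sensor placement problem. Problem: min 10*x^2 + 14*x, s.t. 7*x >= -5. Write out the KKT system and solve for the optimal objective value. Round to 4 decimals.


Step 1: Try lambda = 0 (constraint inactive).
Stationarity: 2*10*x + 14 = 0
x* = -14/(2*10) = -0.7
Check constraint: 7*-0.7 = -4.9 >= -5 -- satisfied.
Step 2: Compute optimal value.
f(x*) = 10*(-0.7)^2 + 14*(-0.7) = -4.9


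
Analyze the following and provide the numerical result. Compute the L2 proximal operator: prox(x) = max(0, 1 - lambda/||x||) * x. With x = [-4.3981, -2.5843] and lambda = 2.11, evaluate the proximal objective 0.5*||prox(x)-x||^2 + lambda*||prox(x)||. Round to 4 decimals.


Step 1: Compute ||x||.
||x|| = 5.1012
Step 2: Compute scaling factor.
scale = max(0, 1 - 2.11/5.1012) = 0.5864
Step 3: prox(x) = [-2.5789, -1.5154]
||prox(x)|| = 2.9912
Step 4: Proximal objective.
0.5*||prox-x||^2 = 2.2261
lambda*||prox|| = 6.3114
Total = 8.5374


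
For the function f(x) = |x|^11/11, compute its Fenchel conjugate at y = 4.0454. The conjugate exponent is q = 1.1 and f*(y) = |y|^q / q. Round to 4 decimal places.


The conjugate exponent q satisfies 1/p + 1/q = 1.
p = 11, so q = 11/(11 - 1) = 1.1
|y|^q = 4.0454^1.1 = 4.6522
f*(4.0454) = 4.6522 / 1.1 = 4.2293


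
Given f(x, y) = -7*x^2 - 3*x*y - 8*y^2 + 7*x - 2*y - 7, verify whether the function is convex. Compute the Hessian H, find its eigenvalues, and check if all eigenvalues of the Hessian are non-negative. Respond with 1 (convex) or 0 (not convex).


The Hessian of f(x,y) = -7*x^2 - 3*x*y - 8*y^2 + 7*x - 2*y - 7 is:
H = [[-14, -3], [-3, -16]]
Trace = -14 - 16 = -30
Determinant = -14*-16 - (-3)^2 = 215
Discriminant = (-30)^2 - 4*215 = 40.0
Eigenvalues: lambda_1 = -18.1623, lambda_2 = -11.8377
The function is not convex.

0


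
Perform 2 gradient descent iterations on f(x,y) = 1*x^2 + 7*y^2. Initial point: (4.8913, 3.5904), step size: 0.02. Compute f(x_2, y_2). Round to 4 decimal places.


Gradient descent on f(x,y) = 1*x^2 + 7*y^2.
Starting point: (4.8913, 3.5904), alpha = 0.02
Step 1: grad_x = 2*1*4.8913 = 9.7826, grad_y = 2*7*3.5904 = 50.2656
  x_1 = 4.8913 - 0.02*9.7826 = 4.6956
  y_1 = 3.5904 - 0.02*50.2656 = 2.5851
Step 2: grad_x = 2*1*4.6956 = 9.3913, grad_y = 2*7*2.5851 = 36.1912
  x_2 = 4.6956 - 0.02*9.3913 = 4.5078
  y_2 = 2.5851 - 0.02*36.1912 = 1.8613
f(4.5078, 1.8613) = 1*4.5078^2 + 7*1.8613^2 = 44.5706


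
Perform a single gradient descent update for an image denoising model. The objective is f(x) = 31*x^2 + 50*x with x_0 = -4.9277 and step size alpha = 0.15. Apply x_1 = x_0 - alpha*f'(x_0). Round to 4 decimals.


We compute the gradient at x_0 and apply the update.
f'(x) = 62*x + 50
f'(-4.9277) = 62*-4.9277 + 50 = -255.5174
x_1 = -4.9277 - 0.15*-255.5174 = 33.3999


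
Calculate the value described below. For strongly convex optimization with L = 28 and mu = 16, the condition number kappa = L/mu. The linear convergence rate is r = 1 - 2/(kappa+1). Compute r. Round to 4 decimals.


Step 1: Compute the condition number.
kappa = L/mu = 28/16 = 1.75
Step 2: Compute the convergence rate.
r = 1 - 2/(kappa + 1) = 1 - 2*mu/(L + mu) = (L - mu)/(L + mu) = 12/44 = 0.2727


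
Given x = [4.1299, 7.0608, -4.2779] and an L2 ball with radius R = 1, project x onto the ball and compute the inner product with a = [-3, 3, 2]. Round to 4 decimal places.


Step 1: Compute ||x|| (intermediates to 6 decimals).
||x|| = sqrt(4.1299^2 + 7.0608^2 + (-4.2779)^2) = 9.231002
Step 2: Project.
Since ||x|| > R, scale = R/||x|| = 1/9.231002 = 0.108331, proj(x) = scale * x
proj(x) = [0.447396, 0.764904, -0.463429]
Step 3: Dot product.
a^T * proj(x) = -3*0.447396 + 3*0.764904 + 2*(-0.463429) = 0.0257


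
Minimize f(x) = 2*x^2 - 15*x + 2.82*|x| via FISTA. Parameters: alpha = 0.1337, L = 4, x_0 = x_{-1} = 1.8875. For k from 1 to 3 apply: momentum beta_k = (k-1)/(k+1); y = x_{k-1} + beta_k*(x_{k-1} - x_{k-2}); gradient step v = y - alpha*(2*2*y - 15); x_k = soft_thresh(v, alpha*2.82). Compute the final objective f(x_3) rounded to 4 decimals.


FISTA on f(x) = 2*x^2 - 15*x + 2.82*|x|
L = 4, alpha = 0.1337
Iteration 1: beta = 0.0, y = 1.8875 + 0.0*(1.8875 - 1.8875) = 1.8875
  grad(y) = -7.45, v = y - alpha*grad = 2.8836
  prox(v) = soft_thresh(2.8836, 0.377) = 2.5065
Iteration 2: beta = 0.3333, y = 2.5065 + 0.3333*(2.5065 - 1.8875) = 2.7129
  grad(y) = -4.1485, v = y - alpha*grad = 3.2675
  prox(v) = soft_thresh(3.2675, 0.377) = 2.8905
Iteration 3: beta = 0.5, y = 2.8905 + 0.5*(2.8905 - 2.5065) = 3.0825
  grad(y) = -2.6701, v = y - alpha*grad = 3.4395
  prox(v) = soft_thresh(3.4395, 0.377) = 3.0624
f(x_3) = 2*3.0624^2 - 15*3.0624 + 2.82*|3.0624| = -18.5434


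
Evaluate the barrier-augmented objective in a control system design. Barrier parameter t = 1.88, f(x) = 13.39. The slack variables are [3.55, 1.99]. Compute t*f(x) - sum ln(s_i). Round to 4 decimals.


Step 1: Compute log-barrier.
ln values: [1.2669, 0.6881]
phi = -(1.2669 + 0.6881) = -1.9551
Step 2: Compute augmented objective.
t*f(x) = 1.88*13.39 = 25.1732
Total = 25.1732 - 1.9551 = 23.2181


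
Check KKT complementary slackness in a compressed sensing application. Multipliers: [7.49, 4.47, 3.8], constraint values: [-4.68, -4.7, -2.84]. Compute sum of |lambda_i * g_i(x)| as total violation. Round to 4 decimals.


KKT complementary slackness check:
lambda_1 * g_1 = 7.49 * -4.68 = -35.0532
lambda_2 * g_2 = 4.47 * -4.7 = -21.009
lambda_3 * g_3 = 3.8 * -2.84 = -10.792
Total violation = 35.0532 + 21.009 + 10.792 = 66.8542


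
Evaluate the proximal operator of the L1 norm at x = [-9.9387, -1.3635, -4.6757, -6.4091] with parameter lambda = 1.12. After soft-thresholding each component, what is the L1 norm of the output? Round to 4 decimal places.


Soft-thresholding with lambda = 1.12:
prox(-9.9387) = sign(-9.9387)*max(|-9.9387| - 1.12, 0) = -8.8187
prox(-1.3635) = sign(-1.3635)*max(|-1.3635| - 1.12, 0) = -0.2435
prox(-4.6757) = sign(-4.6757)*max(|-4.6757| - 1.12, 0) = -3.5557
prox(-6.4091) = sign(-6.4091)*max(|-6.4091| - 1.12, 0) = -5.2891
prox(x) = [-8.8187, -0.2435, -3.5557, -5.2891]
||prox(x)||_1 = 8.8187 + 0.2435 + 3.5557 + 5.2891 = 17.907


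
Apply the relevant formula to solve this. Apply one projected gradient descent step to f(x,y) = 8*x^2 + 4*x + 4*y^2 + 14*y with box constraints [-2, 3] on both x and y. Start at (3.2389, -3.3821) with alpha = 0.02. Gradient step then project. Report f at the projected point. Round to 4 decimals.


Step 1: Compute gradient at (3.2389, -3.3821).
grad_x = 2*8*3.2389 + 4 = 55.8224
grad_y = 2*4*-3.3821 + 14 = -13.0568
Step 2: Gradient step.
x_raw = 3.2389 - 0.02*55.8224 = 2.1225
y_raw = -3.3821 - 0.02*-13.0568 = -3.121
Step 3: Project onto [-2, 3].
x_proj = clip(2.1225) = 2.1225
y_proj = clip(-3.121) = -2.0
Step 4: Evaluate f.
f(2.1225, -2.0) = 32.5282


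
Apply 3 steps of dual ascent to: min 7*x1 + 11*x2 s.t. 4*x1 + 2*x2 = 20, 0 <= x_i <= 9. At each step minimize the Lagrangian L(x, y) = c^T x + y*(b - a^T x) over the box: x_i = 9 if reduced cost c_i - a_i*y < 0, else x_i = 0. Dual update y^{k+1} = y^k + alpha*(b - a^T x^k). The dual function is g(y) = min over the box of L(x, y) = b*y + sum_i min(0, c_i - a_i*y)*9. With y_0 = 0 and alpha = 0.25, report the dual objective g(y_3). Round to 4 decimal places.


Dual ascent for LP: min 7*x1 + 11*x2, 4*x1 + 2*x2 = 20, 0 <= x_i <= 9
Step 1: y^k = 0.0, reduced costs: (7.0, 11.0)
  x^k = (0.0, 0.0), subgradient = b - a^T x = 20.0
  y^{k+1} = 0.0 + 0.25*20.0 = 5.0
Step 2: y^k = 5.0, reduced costs: (-13.0, 1.0)
  x^k = (9.0, 0.0), subgradient = b - a^T x = -16.0
  y^{k+1} = 5.0 + 0.25*-16.0 = 1.0
Step 3: y^k = 1.0, reduced costs: (3.0, 9.0)
  x^k = (0.0, 0.0), subgradient = b - a^T x = 20.0
  y^{k+1} = 1.0 + 0.25*20.0 = 6.0
Dual objective at y_3 = 6.0: reduced costs (-17.0, -1.0), box minimizer x = (9.0, 9.0)
g(y_3) = b*y + (c1 - a1*y)*x1 + (c2 - a2*y)*x2 = 20*6.0 + (-17.0)*9.0 + (-1.0)*9.0 = 120.0 - 153.0 - 9.0 = -42.0


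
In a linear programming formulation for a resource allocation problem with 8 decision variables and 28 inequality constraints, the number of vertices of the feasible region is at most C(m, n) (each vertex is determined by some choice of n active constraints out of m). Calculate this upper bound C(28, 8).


Each vertex corresponds to some choice of n active constraints out of m, so the number of vertices is at most C(m, n) = m! / (n!(m-n)!).
m = 28, n = 8
Numerator: 28 * 27 * 26 * 25 * 24 * 23 * 22 * 21
Denominator: 8! = 40320
C(28, 8) = 3108105


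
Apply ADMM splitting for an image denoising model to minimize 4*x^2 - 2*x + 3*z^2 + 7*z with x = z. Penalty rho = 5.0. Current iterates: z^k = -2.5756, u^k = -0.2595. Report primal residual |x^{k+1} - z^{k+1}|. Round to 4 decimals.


ADMM iteration with rho = 5.0, z^k = -2.5756, u^k = -0.2595
Step 1: x-update.
Minimize 4*x^2 - 2*x + (5.0/2)*(x + 2.5756 - 0.2595)^2
FOC: (2*4 + 5.0)*x = 2 + 5.0*(-2.5756 + 0.2595)
x^{k+1} = -0.737
Step 2: z-update.
Minimize 3*z^2 + 7*z + (5.0/2)*(-0.737 - z - 0.2595)^2
FOC: (2*3 + 5.0)*z = -7 + 5.0*(-0.737 - 0.2595)
z^{k+1} = -1.0893
Step 3: u-update.
u^{k+1} = -0.2595 - 0.737 + 1.0893 = 0.0928
Step 4: Primal residual = |-0.737 + 1.0893| = 0.3523


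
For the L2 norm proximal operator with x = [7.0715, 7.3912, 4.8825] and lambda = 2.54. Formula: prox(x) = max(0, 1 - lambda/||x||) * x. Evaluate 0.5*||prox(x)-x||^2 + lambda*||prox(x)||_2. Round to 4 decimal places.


Step 1: Compute ||x||.
||x|| = 11.3347
Step 2: Compute scaling factor.
scale = max(0, 1 - 2.54/11.3347) = 0.7759
Step 3: prox(x) = [5.4868, 5.7349, 3.7884]
||prox(x)|| = 8.7947
Step 4: Proximal objective.
0.5*||prox-x||^2 = 3.2258
lambda*||prox|| = 22.3385
Total = 25.5643


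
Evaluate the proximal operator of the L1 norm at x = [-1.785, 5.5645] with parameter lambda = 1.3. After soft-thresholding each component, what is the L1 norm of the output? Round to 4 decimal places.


Soft-thresholding with lambda = 1.3:
prox(-1.785) = sign(-1.785)*max(|-1.785| - 1.3, 0) = -0.485
prox(5.5645) = sign(5.5645)*max(|5.5645| - 1.3, 0) = 4.2645
prox(x) = [-0.485, 4.2645]
||prox(x)||_1 = 0.485 + 4.2645 = 4.7495


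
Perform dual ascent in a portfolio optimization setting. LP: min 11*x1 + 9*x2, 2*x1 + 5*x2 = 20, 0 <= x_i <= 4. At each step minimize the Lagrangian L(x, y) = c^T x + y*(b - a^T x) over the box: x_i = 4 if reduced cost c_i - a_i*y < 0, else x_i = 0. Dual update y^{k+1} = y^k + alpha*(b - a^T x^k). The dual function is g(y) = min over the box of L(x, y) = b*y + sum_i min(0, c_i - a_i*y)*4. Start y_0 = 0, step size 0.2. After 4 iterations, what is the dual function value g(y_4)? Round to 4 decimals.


Dual ascent for LP: min 11*x1 + 9*x2, 2*x1 + 5*x2 = 20, 0 <= x_i <= 4
Step 1: y^k = 0.0, reduced costs: (11.0, 9.0)
  x^k = (0.0, 0.0), subgradient = b - a^T x = 20.0
  y^{k+1} = 0.0 + 0.2*20.0 = 4.0
Step 2: y^k = 4.0, reduced costs: (3.0, -11.0)
  x^k = (0.0, 4.0), subgradient = b - a^T x = 0.0
  y^{k+1} = 4.0 + 0.2*0.0 = 4.0
Step 3: y^k = 4.0, reduced costs: (3.0, -11.0)
  x^k = (0.0, 4.0), subgradient = b - a^T x = 0.0
  y^{k+1} = 4.0 + 0.2*0.0 = 4.0
Step 4: y^k = 4.0, reduced costs: (3.0, -11.0)
  x^k = (0.0, 4.0), subgradient = b - a^T x = 0.0
  y^{k+1} = 4.0 + 0.2*0.0 = 4.0
Dual objective at y_4 = 4.0: reduced costs (3.0, -11.0), box minimizer x = (0.0, 4.0)
g(y_4) = b*y + (c1 - a1*y)*x1 + (c2 - a2*y)*x2 = 20*4.0 + 3.0*0.0 + (-11.0)*4.0 = 80.0 + 0.0 - 44.0 = 36.0
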